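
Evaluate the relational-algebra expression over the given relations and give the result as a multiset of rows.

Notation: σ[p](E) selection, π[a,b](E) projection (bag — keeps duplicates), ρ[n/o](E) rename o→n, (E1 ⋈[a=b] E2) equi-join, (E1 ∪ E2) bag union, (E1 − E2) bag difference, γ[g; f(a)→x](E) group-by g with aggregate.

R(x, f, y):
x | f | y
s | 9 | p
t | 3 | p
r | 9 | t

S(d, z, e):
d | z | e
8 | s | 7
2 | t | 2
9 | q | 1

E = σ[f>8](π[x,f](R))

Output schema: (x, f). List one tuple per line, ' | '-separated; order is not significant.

Subexpression sizes:
  R → 3
  π[x,f](R) → 3
  σ[f>8](π[x,f](R)) → 2

== RESULT ==
x | f
r | 9
s | 9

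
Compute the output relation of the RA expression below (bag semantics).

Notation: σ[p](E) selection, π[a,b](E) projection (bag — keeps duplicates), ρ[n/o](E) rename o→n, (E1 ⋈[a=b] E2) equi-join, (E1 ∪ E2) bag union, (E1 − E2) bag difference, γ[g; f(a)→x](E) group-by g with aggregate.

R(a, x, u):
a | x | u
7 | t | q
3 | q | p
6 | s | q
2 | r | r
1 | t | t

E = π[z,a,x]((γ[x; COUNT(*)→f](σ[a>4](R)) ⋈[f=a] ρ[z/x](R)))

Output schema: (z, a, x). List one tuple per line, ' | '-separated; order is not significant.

Stepwise |·|:
  R → 5
  σ[a>4](R) → 2
  γ[x; COUNT(*)→f](σ[a>4](R)) → 2
  R → 5
  ρ[z/x](R) → 5
  (γ[x; COUNT(*)→f](σ[a>4](R)) ⋈[f=a] ρ[z/x](R)) → 2
  π[z,a,x]((γ[x; COUNT(*)→f](σ[a>4](R)) ⋈[f=a] ρ[z/x](R))) → 2

== RESULT ==
z | a | x
t | 1 | s
t | 1 | t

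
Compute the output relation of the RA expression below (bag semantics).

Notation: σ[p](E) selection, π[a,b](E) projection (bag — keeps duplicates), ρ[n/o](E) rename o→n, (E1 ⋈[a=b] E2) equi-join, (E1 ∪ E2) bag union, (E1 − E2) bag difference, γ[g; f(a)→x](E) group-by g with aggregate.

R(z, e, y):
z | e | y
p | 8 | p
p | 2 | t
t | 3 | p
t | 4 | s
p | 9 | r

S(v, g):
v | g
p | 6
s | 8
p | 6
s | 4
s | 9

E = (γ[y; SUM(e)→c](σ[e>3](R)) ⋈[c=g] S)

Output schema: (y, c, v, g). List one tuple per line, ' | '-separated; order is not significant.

Row counts bottom-up:
  R → 5
  σ[e>3](R) → 3
  γ[y; SUM(e)→c](σ[e>3](R)) → 3
  S → 5
  (γ[y; SUM(e)→c](σ[e>3](R)) ⋈[c=g] S) → 3

== RESULT ==
y | c | v | g
p | 8 | s | 8
r | 9 | s | 9
s | 4 | s | 4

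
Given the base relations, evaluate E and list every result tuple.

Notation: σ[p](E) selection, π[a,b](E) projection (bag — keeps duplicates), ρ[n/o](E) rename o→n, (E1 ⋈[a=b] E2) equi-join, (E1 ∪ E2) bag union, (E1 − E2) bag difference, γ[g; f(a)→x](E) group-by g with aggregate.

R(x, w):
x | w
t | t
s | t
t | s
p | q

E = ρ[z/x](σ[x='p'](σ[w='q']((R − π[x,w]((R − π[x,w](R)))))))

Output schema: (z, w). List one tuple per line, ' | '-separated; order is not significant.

Row counts bottom-up:
  R → 4
  R → 4
  R → 4
  π[x,w](R) → 4
  (R − π[x,w](R)) → 0
  π[x,w]((R − π[x,w](R))) → 0
  (R − π[x,w]((R − π[x,w](R)))) → 4
  σ[w='q']((R − π[x,w]((R − π[x,w](R))))) → 1
  σ[x='p'](σ[w='q']((R − π[x,w]((R − π[x,w](R)))))) → 1
  ρ[z/x](σ[x='p'](σ[w='q']((R − π[x,w]((R − π[x,w](R))))))) → 1

== RESULT ==
z | w
p | q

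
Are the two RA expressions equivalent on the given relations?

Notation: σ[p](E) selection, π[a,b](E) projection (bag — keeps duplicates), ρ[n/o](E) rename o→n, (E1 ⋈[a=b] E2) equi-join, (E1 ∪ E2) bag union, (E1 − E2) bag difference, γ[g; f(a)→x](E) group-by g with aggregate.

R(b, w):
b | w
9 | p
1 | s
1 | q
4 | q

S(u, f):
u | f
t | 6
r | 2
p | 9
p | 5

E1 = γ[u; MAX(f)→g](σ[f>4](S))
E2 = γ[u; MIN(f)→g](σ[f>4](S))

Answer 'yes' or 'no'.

E1 row counts bottom-up:
  S → 4
  σ[f>4](S) → 3
  γ[u; MAX(f)→g](σ[f>4](S)) → 2
E2 row counts bottom-up:
  S → 4
  σ[f>4](S) → 3
  γ[u; MIN(f)→g](σ[f>4](S)) → 2

E1 result:
u | g
p | 9
t | 6
E2 result:
u | g
p | 5
t | 6
Witness: ('p', 9) appears 1× in E1 but 0× in E2.

no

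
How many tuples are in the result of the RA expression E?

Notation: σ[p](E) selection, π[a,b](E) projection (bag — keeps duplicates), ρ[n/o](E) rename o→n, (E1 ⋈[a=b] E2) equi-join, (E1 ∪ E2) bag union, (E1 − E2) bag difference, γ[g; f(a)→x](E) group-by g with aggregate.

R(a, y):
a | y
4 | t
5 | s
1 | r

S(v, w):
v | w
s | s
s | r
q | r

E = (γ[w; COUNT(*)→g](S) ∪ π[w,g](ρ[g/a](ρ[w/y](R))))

Stepwise |·|:
  S → 3
  γ[w; COUNT(*)→g](S) → 2
  R → 3
  ρ[w/y](R) → 3
  ρ[g/a](ρ[w/y](R)) → 3
  π[w,g](ρ[g/a](ρ[w/y](R))) → 3
  (γ[w; COUNT(*)→g](S) ∪ π[w,g](ρ[g/a](ρ[w/y](R)))) → 5

|E| = 5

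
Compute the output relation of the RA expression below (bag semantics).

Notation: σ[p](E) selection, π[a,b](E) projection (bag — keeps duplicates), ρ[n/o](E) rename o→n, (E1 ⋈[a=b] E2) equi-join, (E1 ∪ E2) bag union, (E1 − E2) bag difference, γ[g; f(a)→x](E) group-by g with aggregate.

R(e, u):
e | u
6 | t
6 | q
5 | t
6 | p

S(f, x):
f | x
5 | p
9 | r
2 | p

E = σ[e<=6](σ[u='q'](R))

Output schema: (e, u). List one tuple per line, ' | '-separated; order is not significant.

Subexpression sizes:
  R → 4
  σ[u='q'](R) → 1
  σ[e<=6](σ[u='q'](R)) → 1

== RESULT ==
e | u
6 | q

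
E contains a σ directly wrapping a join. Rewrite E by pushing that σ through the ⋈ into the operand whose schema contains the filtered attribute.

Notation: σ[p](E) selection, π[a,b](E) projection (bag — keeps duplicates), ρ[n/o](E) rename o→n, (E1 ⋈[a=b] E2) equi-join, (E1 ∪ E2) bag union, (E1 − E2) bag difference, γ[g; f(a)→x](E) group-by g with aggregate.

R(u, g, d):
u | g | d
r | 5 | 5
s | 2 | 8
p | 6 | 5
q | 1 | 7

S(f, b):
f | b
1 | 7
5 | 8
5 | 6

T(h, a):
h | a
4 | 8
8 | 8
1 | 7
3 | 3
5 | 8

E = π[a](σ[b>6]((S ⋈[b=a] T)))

σ filters on b, owned by the left side.
E' = π[a]((σ[b>6](S) ⋈[b=a] T))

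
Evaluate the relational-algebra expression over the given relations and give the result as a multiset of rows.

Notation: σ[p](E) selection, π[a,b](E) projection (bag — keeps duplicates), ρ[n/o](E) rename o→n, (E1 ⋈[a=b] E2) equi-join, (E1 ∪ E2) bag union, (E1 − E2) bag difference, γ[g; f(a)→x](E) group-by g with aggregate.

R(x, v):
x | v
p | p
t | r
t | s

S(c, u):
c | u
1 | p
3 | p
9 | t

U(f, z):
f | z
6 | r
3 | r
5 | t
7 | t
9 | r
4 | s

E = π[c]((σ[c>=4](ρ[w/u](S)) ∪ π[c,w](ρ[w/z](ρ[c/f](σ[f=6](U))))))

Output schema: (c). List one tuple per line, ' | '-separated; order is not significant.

Row counts bottom-up:
  S → 3
  ρ[w/u](S) → 3
  σ[c>=4](ρ[w/u](S)) → 1
  U → 6
  σ[f=6](U) → 1
  ρ[c/f](σ[f=6](U)) → 1
  ρ[w/z](ρ[c/f](σ[f=6](U))) → 1
  π[c,w](ρ[w/z](ρ[c/f](σ[f=6](U)))) → 1
  (σ[c>=4](ρ[w/u](S)) ∪ π[c,w](ρ[w/z](ρ[c/f](σ[f=6](U))))) → 2
  π[c]((σ[c>=4](ρ[w/u](S)) ∪ π[c,w](ρ[w/z](ρ[c/f](σ[f=6](U)))))) → 2

== RESULT ==
c
6
9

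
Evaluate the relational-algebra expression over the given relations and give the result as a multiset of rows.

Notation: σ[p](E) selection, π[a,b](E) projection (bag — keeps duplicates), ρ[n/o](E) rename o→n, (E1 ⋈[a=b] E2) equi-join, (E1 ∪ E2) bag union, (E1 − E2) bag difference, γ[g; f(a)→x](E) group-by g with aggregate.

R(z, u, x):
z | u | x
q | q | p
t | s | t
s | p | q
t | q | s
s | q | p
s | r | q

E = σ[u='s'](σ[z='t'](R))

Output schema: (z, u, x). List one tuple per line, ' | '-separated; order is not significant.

Stepwise |·|:
  R → 6
  σ[z='t'](R) → 2
  σ[u='s'](σ[z='t'](R)) → 1

== RESULT ==
z | u | x
t | s | t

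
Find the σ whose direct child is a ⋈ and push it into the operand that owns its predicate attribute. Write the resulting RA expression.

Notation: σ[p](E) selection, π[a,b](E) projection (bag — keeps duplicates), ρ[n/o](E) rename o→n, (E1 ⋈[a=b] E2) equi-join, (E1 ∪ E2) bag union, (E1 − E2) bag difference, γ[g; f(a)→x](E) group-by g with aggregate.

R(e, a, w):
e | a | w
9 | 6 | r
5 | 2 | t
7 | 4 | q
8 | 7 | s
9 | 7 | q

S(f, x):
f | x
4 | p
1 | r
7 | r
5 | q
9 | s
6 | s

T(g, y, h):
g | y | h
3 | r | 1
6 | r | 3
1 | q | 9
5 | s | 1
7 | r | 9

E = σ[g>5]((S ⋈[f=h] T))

σ filters on g, owned by the right side.
E' = (S ⋈[f=h] σ[g>5](T))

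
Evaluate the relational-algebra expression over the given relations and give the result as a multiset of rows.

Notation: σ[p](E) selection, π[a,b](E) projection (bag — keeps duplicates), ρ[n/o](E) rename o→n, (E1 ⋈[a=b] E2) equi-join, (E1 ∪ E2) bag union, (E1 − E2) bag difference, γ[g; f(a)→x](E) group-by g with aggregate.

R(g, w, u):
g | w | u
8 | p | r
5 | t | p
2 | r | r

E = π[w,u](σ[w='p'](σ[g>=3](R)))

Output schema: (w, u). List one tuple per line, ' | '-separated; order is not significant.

Subexpression sizes:
  R → 3
  σ[g>=3](R) → 2
  σ[w='p'](σ[g>=3](R)) → 1
  π[w,u](σ[w='p'](σ[g>=3](R))) → 1

== RESULT ==
w | u
p | r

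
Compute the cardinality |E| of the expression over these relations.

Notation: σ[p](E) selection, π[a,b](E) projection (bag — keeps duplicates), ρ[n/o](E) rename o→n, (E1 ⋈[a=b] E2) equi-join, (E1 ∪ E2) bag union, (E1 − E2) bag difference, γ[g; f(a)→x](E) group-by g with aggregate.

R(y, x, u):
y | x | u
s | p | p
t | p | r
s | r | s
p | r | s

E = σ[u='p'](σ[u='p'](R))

Per-node cardinality:
  R → 4
  σ[u='p'](R) → 1
  σ[u='p'](σ[u='p'](R)) → 1

|E| = 1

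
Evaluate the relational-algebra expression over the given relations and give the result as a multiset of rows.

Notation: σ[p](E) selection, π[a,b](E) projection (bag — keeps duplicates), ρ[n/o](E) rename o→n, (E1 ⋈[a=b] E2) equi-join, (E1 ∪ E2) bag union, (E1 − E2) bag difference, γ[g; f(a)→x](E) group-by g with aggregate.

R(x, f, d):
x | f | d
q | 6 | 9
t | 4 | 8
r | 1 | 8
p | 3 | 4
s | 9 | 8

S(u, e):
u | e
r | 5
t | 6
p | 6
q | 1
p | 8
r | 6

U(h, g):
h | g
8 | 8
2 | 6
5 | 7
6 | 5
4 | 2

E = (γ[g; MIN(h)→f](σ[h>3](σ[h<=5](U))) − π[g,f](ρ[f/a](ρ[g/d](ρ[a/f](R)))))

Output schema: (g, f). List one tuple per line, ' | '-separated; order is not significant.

Row counts bottom-up:
  U → 5
  σ[h<=5](U) → 3
  σ[h>3](σ[h<=5](U)) → 2
  γ[g; MIN(h)→f](σ[h>3](σ[h<=5](U))) → 2
  R → 5
  ρ[a/f](R) → 5
  ρ[g/d](ρ[a/f](R)) → 5
  ρ[f/a](ρ[g/d](ρ[a/f](R))) → 5
  π[g,f](ρ[f/a](ρ[g/d](ρ[a/f](R)))) → 5
  (γ[g; MIN(h)→f](σ[h>3](σ[h<=5](U))) − π[g,f](ρ[f/a](ρ[g/d](ρ[a/f](R))))) → 2

== RESULT ==
g | f
2 | 4
7 | 5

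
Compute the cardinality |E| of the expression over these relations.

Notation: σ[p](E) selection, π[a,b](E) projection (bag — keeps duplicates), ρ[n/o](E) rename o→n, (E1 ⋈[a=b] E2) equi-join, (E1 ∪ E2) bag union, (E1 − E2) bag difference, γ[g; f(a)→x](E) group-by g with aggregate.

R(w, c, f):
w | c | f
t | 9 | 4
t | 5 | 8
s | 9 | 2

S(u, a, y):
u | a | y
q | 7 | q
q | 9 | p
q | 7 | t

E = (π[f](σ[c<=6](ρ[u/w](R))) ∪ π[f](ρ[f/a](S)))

Stepwise |·|:
  R → 3
  ρ[u/w](R) → 3
  σ[c<=6](ρ[u/w](R)) → 1
  π[f](σ[c<=6](ρ[u/w](R))) → 1
  S → 3
  ρ[f/a](S) → 3
  π[f](ρ[f/a](S)) → 3
  (π[f](σ[c<=6](ρ[u/w](R))) ∪ π[f](ρ[f/a](S))) → 4

|E| = 4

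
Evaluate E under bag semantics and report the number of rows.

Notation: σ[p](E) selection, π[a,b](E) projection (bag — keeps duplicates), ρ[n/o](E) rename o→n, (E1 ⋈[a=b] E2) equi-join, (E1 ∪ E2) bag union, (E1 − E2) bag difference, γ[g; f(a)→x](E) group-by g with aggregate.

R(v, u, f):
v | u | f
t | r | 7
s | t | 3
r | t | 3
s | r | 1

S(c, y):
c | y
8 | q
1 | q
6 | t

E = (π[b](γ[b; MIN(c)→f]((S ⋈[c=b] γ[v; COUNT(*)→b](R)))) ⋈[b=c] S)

Per-node cardinality:
  S → 3
  R → 4
  γ[v; COUNT(*)→b](R) → 3
  (S ⋈[c=b] γ[v; COUNT(*)→b](R)) → 2
  γ[b; MIN(c)→f]((S ⋈[c=b] γ[v; COUNT(*)→b](R))) → 1
  π[b](γ[b; MIN(c)→f]((S ⋈[c=b] γ[v; COUNT(*)→b](R)))) → 1
  S → 3
  (π[b](γ[b; MIN(c)→f]((S ⋈[c=b] γ[v; COUNT(*)→b](R)))) ⋈[b=c] S) → 1

|E| = 1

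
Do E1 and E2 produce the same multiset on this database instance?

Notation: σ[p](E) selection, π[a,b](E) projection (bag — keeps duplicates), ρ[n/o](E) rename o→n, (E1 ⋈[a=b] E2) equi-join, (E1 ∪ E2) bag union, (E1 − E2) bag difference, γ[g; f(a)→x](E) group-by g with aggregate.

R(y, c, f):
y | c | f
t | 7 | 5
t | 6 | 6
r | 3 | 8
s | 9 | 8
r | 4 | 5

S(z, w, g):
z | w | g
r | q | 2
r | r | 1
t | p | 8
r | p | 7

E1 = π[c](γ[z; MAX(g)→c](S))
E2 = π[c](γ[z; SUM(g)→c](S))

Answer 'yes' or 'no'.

E1 per-node cardinality:
  S → 4
  γ[z; MAX(g)→c](S) → 2
  π[c](γ[z; MAX(g)→c](S)) → 2
E2 per-node cardinality:
  S → 4
  γ[z; SUM(g)→c](S) → 2
  π[c](γ[z; SUM(g)→c](S)) → 2

E1 result:
c
7
8
E2 result:
c
8
10
Witness: (7,) appears 1× in E1 but 0× in E2.

no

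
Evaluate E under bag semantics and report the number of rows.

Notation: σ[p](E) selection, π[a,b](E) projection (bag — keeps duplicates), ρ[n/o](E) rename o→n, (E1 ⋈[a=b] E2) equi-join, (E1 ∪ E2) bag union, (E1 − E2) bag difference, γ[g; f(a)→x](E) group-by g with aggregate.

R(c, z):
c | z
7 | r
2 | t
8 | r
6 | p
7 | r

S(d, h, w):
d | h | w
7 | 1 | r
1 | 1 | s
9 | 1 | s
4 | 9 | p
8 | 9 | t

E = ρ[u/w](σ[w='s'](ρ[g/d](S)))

Per-node cardinality:
  S → 5
  ρ[g/d](S) → 5
  σ[w='s'](ρ[g/d](S)) → 2
  ρ[u/w](σ[w='s'](ρ[g/d](S))) → 2

|E| = 2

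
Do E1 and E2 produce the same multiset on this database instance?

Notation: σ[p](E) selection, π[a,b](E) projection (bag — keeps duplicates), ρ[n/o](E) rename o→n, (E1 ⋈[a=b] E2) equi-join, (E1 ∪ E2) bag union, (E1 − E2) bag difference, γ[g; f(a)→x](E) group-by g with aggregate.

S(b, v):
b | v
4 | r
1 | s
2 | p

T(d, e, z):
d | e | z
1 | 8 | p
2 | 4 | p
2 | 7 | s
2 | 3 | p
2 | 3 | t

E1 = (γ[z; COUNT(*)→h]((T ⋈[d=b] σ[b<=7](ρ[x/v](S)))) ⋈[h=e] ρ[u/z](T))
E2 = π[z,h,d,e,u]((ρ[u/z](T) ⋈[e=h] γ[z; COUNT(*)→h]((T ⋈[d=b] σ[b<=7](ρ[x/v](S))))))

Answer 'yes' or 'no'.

E1 stepwise |·|:
  T → 5
  S → 3
  ρ[x/v](S) → 3
  σ[b<=7](ρ[x/v](S)) → 3
  (T ⋈[d=b] σ[b<=7](ρ[x/v](S))) → 5
  γ[z; COUNT(*)→h]((T ⋈[d=b] σ[b<=7](ρ[x/v](S)))) → 3
  T → 5
  ρ[u/z](T) → 5
  (γ[z; COUNT(*)→h]((T ⋈[d=b] σ[b<=7](ρ[x/v](S)))) ⋈[h=e] ρ[u/z](T)) → 2
E2 stepwise |·|:
  T → 5
  ρ[u/z](T) → 5
  T → 5
  S → 3
  ρ[x/v](S) → 3
  σ[b<=7](ρ[x/v](S)) → 3
  (T ⋈[d=b] σ[b<=7](ρ[x/v](S))) → 5
  γ[z; COUNT(*)→h]((T ⋈[d=b] σ[b<=7](ρ[x/v](S)))) → 3
  (ρ[u/z](T) ⋈[e=h] γ[z; COUNT(*)→h]((T ⋈[d=b] σ[b<=7](ρ[x/v](S))))) → 2
  π[z,h,d,e,u]((ρ[u/z](T) ⋈[e=h] γ[z; COUNT(*)→h]((T ⋈[d=b] σ[b<=7](ρ[x/v](S)))))) → 2

E1 and E2 produce the same multiset:
z | h | d | e | u
p | 3 | 2 | 3 | p
p | 3 | 2 | 3 | t

yes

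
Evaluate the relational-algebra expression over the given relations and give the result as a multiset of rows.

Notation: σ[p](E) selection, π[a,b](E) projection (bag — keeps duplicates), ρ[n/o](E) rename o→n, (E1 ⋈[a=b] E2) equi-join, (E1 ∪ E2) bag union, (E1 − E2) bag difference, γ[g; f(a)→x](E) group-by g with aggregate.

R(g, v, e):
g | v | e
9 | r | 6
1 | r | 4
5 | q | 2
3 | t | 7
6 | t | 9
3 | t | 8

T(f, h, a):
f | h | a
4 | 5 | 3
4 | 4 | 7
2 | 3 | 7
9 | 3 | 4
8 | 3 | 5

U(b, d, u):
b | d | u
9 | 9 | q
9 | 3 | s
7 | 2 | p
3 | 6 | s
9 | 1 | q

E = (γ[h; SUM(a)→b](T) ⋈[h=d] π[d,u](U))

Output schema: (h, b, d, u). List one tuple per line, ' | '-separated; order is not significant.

Stepwise |·|:
  T → 5
  γ[h; SUM(a)→b](T) → 3
  U → 5
  π[d,u](U) → 5
  (γ[h; SUM(a)→b](T) ⋈[h=d] π[d,u](U)) → 1

== RESULT ==
h | b | d | u
3 | 16 | 3 | s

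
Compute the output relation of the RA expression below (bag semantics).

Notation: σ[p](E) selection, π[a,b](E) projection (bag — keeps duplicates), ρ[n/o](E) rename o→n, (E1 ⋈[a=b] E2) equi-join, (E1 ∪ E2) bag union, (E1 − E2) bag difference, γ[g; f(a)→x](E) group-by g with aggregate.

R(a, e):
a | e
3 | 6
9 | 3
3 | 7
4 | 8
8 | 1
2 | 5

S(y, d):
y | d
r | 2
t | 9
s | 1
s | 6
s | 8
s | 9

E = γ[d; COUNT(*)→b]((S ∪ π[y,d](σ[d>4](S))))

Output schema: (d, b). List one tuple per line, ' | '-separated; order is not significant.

Per-node cardinality:
  S → 6
  S → 6
  σ[d>4](S) → 4
  π[y,d](σ[d>4](S)) → 4
  (S ∪ π[y,d](σ[d>4](S))) → 10
  γ[d; COUNT(*)→b]((S ∪ π[y,d](σ[d>4](S)))) → 5

== RESULT ==
d | b
1 | 1
2 | 1
6 | 2
8 | 2
9 | 4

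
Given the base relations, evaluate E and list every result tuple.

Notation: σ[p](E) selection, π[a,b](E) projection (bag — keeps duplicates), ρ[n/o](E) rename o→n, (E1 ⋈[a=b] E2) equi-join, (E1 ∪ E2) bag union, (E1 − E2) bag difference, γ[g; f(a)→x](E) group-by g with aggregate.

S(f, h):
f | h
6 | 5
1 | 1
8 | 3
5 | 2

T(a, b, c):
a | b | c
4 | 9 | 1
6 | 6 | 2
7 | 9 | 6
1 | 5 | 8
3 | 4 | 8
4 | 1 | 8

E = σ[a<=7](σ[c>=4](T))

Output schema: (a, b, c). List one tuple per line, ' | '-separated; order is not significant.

Subexpression sizes:
  T → 6
  σ[c>=4](T) → 4
  σ[a<=7](σ[c>=4](T)) → 4

== RESULT ==
a | b | c
1 | 5 | 8
3 | 4 | 8
4 | 1 | 8
7 | 9 | 6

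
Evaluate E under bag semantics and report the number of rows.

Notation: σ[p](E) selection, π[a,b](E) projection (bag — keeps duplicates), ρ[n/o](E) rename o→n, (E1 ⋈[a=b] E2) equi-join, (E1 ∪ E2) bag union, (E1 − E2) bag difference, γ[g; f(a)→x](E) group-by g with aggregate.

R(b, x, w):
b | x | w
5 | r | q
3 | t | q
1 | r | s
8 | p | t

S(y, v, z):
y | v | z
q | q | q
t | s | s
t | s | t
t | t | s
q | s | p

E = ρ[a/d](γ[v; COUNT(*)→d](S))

Stepwise |·|:
  S → 5
  γ[v; COUNT(*)→d](S) → 3
  ρ[a/d](γ[v; COUNT(*)→d](S)) → 3

|E| = 3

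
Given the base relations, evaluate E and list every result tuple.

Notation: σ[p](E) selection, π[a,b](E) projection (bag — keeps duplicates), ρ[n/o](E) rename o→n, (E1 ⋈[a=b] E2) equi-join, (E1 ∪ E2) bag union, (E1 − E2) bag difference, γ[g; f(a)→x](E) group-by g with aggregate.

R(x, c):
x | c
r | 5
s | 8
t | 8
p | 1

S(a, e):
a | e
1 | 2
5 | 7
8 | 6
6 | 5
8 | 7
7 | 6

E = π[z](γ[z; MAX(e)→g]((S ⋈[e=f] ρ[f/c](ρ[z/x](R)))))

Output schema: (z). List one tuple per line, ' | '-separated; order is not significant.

Per-node cardinality:
  S → 6
  R → 4
  ρ[z/x](R) → 4
  ρ[f/c](ρ[z/x](R)) → 4
  (S ⋈[e=f] ρ[f/c](ρ[z/x](R))) → 1
  γ[z; MAX(e)→g]((S ⋈[e=f] ρ[f/c](ρ[z/x](R)))) → 1
  π[z](γ[z; MAX(e)→g]((S ⋈[e=f] ρ[f/c](ρ[z/x](R))))) → 1

== RESULT ==
z
r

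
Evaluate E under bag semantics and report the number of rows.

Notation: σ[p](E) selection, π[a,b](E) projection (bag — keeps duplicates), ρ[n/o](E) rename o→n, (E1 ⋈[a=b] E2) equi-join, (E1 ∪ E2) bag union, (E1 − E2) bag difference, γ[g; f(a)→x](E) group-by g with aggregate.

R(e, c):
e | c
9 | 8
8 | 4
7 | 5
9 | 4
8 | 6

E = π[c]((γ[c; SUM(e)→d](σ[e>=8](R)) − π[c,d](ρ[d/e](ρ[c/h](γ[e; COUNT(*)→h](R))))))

Row counts bottom-up:
  R → 5
  σ[e>=8](R) → 4
  γ[c; SUM(e)→d](σ[e>=8](R)) → 3
  R → 5
  γ[e; COUNT(*)→h](R) → 3
  ρ[c/h](γ[e; COUNT(*)→h](R)) → 3
  ρ[d/e](ρ[c/h](γ[e; COUNT(*)→h](R))) → 3
  π[c,d](ρ[d/e](ρ[c/h](γ[e; COUNT(*)→h](R)))) → 3
  (γ[c; SUM(e)→d](σ[e>=8](R)) − π[c,d](ρ[d/e](ρ[c/h](γ[e; COUNT(*)→h](R))))) → 3
  π[c]((γ[c; SUM(e)→d](σ[e>=8](R)) − π[c,d](ρ[d/e](ρ[c/h](γ[e; COUNT(*)→h](R)))))) → 3

|E| = 3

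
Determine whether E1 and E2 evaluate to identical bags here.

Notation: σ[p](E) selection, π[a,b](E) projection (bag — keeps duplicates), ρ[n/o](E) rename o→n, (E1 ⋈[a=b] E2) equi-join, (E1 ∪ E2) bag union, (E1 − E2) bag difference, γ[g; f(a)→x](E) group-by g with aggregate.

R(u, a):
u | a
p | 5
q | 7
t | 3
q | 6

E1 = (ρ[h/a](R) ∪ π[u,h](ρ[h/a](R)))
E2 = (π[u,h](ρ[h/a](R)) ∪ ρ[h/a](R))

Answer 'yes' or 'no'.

E1 row counts bottom-up:
  R → 4
  ρ[h/a](R) → 4
  R → 4
  ρ[h/a](R) → 4
  π[u,h](ρ[h/a](R)) → 4
  (ρ[h/a](R) ∪ π[u,h](ρ[h/a](R))) → 8
E2 row counts bottom-up:
  R → 4
  ρ[h/a](R) → 4
  π[u,h](ρ[h/a](R)) → 4
  R → 4
  ρ[h/a](R) → 4
  (π[u,h](ρ[h/a](R)) ∪ ρ[h/a](R)) → 8

E1 and E2 produce the same multiset:
u | h
p | 5
p | 5
q | 6
q | 6
q | 7
q | 7
t | 3
t | 3

yes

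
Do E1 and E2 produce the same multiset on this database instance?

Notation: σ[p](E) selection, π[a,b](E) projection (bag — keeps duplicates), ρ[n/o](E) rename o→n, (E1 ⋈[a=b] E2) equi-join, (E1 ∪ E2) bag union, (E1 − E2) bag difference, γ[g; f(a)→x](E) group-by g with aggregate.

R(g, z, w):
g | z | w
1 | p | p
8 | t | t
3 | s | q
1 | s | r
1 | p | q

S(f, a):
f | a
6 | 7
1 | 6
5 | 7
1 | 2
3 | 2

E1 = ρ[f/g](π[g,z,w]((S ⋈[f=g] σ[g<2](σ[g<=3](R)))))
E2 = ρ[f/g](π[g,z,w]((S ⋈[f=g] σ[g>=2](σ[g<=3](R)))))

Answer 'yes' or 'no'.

E1 per-node cardinality:
  S → 5
  R → 5
  σ[g<=3](R) → 4
  σ[g<2](σ[g<=3](R)) → 3
  (S ⋈[f=g] σ[g<2](σ[g<=3](R))) → 6
  π[g,z,w]((S ⋈[f=g] σ[g<2](σ[g<=3](R)))) → 6
  ρ[f/g](π[g,z,w]((S ⋈[f=g] σ[g<2](σ[g<=3](R))))) → 6
E2 per-node cardinality:
  S → 5
  R → 5
  σ[g<=3](R) → 4
  σ[g>=2](σ[g<=3](R)) → 1
  (S ⋈[f=g] σ[g>=2](σ[g<=3](R))) → 1
  π[g,z,w]((S ⋈[f=g] σ[g>=2](σ[g<=3](R)))) → 1
  ρ[f/g](π[g,z,w]((S ⋈[f=g] σ[g>=2](σ[g<=3](R))))) → 1

E1 result:
f | z | w
1 | p | p
1 | p | p
1 | p | q
1 | p | q
1 | s | r
1 | s | r
E2 result:
f | z | w
3 | s | q
Witness: (1, 'p', 'q') appears 2× in E1 but 0× in E2.

no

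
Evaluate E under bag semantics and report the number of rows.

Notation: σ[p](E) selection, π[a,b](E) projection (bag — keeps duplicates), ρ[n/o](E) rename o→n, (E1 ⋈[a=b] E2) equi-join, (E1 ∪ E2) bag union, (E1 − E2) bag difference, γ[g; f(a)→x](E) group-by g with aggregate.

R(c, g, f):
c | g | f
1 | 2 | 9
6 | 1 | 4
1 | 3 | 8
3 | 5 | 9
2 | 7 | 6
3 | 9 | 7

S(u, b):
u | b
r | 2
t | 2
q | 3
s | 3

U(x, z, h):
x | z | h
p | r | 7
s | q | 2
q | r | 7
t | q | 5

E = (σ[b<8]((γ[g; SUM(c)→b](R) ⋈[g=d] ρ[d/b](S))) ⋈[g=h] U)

Subexpression sizes:
  R → 6
  γ[g; SUM(c)→b](R) → 6
  S → 4
  ρ[d/b](S) → 4
  (γ[g; SUM(c)→b](R) ⋈[g=d] ρ[d/b](S)) → 4
  σ[b<8]((γ[g; SUM(c)→b](R) ⋈[g=d] ρ[d/b](S))) → 4
  U → 4
  (σ[b<8]((γ[g; SUM(c)→b](R) ⋈[g=d] ρ[d/b](S))) ⋈[g=h] U) → 2

|E| = 2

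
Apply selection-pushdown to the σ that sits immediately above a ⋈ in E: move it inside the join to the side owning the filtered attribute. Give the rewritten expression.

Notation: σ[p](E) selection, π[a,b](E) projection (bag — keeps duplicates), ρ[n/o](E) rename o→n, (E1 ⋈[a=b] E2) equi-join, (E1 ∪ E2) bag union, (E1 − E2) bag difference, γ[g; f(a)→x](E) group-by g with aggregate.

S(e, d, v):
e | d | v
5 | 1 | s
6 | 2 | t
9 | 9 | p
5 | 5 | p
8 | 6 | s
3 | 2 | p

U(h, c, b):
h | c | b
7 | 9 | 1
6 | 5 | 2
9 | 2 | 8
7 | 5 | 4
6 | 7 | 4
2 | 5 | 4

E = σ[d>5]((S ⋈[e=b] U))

σ filters on d, owned by the left side.
E' = (σ[d>5](S) ⋈[e=b] U)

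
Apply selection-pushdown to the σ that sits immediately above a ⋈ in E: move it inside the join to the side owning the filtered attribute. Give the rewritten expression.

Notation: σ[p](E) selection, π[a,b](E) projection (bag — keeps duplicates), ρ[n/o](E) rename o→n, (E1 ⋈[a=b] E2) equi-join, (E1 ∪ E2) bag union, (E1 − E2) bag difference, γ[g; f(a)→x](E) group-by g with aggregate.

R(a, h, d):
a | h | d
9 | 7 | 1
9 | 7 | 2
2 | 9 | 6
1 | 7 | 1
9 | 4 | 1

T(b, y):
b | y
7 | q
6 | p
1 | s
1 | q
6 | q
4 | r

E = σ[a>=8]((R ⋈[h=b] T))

σ filters on a, owned by the left side.
E' = (σ[a>=8](R) ⋈[h=b] T)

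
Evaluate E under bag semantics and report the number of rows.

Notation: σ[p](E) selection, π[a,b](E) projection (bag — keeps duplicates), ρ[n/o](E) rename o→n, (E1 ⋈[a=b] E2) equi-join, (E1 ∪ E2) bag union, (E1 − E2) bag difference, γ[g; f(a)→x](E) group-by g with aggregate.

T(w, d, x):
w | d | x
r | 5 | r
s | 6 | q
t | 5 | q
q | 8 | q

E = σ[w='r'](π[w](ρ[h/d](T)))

Stepwise |·|:
  T → 4
  ρ[h/d](T) → 4
  π[w](ρ[h/d](T)) → 4
  σ[w='r'](π[w](ρ[h/d](T))) → 1

|E| = 1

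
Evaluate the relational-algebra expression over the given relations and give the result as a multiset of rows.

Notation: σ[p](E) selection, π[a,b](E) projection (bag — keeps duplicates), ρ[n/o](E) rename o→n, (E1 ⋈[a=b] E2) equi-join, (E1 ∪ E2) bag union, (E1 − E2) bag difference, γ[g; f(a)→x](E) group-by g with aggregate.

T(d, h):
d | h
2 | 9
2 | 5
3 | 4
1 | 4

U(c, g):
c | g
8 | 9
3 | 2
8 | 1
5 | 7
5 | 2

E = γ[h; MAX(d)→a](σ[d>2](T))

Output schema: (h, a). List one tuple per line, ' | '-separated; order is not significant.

Stepwise |·|:
  T → 4
  σ[d>2](T) → 1
  γ[h; MAX(d)→a](σ[d>2](T)) → 1

== RESULT ==
h | a
4 | 3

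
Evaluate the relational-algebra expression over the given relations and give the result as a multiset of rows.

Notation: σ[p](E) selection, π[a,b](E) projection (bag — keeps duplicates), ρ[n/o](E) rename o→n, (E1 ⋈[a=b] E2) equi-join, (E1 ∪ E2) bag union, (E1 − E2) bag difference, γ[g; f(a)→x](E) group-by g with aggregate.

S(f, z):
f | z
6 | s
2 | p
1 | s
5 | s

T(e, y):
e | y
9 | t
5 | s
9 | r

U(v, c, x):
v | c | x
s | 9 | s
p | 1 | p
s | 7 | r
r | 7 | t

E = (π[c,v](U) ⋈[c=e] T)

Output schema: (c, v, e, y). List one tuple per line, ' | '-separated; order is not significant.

Stepwise |·|:
  U → 4
  π[c,v](U) → 4
  T → 3
  (π[c,v](U) ⋈[c=e] T) → 2

== RESULT ==
c | v | e | y
9 | s | 9 | r
9 | s | 9 | t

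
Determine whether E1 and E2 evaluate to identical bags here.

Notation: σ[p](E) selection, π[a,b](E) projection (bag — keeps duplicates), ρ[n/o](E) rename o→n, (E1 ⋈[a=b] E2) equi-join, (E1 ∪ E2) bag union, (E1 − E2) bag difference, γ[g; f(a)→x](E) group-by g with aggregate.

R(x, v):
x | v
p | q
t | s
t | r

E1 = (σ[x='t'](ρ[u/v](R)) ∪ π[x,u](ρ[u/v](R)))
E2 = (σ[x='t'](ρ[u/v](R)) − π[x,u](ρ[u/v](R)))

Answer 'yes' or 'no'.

E1 per-node cardinality:
  R → 3
  ρ[u/v](R) → 3
  σ[x='t'](ρ[u/v](R)) → 2
  R → 3
  ρ[u/v](R) → 3
  π[x,u](ρ[u/v](R)) → 3
  (σ[x='t'](ρ[u/v](R)) ∪ π[x,u](ρ[u/v](R))) → 5
E2 per-node cardinality:
  R → 3
  ρ[u/v](R) → 3
  σ[x='t'](ρ[u/v](R)) → 2
  R → 3
  ρ[u/v](R) → 3
  π[x,u](ρ[u/v](R)) → 3
  (σ[x='t'](ρ[u/v](R)) − π[x,u](ρ[u/v](R))) → 0

E1 result:
x | u
p | q
t | r
t | r
t | s
t | s
E2 result:
x | u
(0 rows)
Witness: ('t', 's') appears 2× in E1 but 0× in E2.

no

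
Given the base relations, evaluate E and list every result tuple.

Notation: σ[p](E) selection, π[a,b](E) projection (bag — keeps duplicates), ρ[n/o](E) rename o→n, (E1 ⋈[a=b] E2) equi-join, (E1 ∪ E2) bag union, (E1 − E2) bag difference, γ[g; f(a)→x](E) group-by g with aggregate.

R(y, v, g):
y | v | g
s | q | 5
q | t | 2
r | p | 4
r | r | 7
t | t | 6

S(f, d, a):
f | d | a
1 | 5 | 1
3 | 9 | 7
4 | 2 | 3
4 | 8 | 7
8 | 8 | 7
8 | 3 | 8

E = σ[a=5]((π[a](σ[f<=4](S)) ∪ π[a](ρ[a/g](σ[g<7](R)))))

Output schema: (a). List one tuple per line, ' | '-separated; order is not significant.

Row counts bottom-up:
  S → 6
  σ[f<=4](S) → 4
  π[a](σ[f<=4](S)) → 4
  R → 5
  σ[g<7](R) → 4
  ρ[a/g](σ[g<7](R)) → 4
  π[a](ρ[a/g](σ[g<7](R))) → 4
  (π[a](σ[f<=4](S)) ∪ π[a](ρ[a/g](σ[g<7](R)))) → 8
  σ[a=5]((π[a](σ[f<=4](S)) ∪ π[a](ρ[a/g](σ[g<7](R))))) → 1

== RESULT ==
a
5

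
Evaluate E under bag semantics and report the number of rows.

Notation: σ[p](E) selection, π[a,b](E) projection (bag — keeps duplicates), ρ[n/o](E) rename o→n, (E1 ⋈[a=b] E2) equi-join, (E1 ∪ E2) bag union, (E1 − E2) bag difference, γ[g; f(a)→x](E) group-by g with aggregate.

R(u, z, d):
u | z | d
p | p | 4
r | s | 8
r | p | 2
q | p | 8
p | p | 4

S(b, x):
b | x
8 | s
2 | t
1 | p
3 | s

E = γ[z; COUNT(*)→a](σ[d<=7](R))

Stepwise |·|:
  R → 5
  σ[d<=7](R) → 3
  γ[z; COUNT(*)→a](σ[d<=7](R)) → 1

|E| = 1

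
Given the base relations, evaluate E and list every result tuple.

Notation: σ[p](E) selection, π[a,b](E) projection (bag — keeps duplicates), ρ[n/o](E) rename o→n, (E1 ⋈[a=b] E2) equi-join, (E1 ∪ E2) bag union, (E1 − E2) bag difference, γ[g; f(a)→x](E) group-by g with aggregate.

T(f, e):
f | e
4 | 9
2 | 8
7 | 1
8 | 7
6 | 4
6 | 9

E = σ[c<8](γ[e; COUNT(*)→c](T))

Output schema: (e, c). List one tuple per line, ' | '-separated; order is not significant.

Row counts bottom-up:
  T → 6
  γ[e; COUNT(*)→c](T) → 5
  σ[c<8](γ[e; COUNT(*)→c](T)) → 5

== RESULT ==
e | c
1 | 1
4 | 1
7 | 1
8 | 1
9 | 2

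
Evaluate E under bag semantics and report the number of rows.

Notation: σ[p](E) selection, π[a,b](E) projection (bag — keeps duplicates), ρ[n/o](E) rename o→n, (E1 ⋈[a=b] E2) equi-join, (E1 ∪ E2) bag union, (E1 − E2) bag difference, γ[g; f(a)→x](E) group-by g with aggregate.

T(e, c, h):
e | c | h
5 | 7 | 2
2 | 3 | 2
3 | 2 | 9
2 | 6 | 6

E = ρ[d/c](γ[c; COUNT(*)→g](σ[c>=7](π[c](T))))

Per-node cardinality:
  T → 4
  π[c](T) → 4
  σ[c>=7](π[c](T)) → 1
  γ[c; COUNT(*)→g](σ[c>=7](π[c](T))) → 1
  ρ[d/c](γ[c; COUNT(*)→g](σ[c>=7](π[c](T)))) → 1

|E| = 1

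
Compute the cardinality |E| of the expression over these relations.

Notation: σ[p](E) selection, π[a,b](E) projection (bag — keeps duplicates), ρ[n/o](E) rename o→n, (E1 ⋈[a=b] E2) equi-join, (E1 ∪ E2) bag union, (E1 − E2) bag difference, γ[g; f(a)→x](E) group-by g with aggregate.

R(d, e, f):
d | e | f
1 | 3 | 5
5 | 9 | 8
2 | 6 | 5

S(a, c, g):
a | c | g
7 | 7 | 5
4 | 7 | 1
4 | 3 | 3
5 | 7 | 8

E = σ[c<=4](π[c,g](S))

Per-node cardinality:
  S → 4
  π[c,g](S) → 4
  σ[c<=4](π[c,g](S)) → 1

|E| = 1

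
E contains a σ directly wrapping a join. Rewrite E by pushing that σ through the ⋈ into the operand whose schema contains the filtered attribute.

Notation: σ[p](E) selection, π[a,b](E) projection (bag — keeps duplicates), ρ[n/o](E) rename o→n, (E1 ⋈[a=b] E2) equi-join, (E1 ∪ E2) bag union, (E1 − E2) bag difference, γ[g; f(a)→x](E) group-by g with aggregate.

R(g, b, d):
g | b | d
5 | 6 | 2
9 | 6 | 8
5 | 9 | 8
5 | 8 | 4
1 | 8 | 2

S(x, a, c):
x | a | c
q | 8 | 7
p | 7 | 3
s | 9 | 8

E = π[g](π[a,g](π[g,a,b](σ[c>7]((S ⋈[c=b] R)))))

σ filters on c, owned by the left side.
E' = π[g](π[a,g](π[g,a,b]((σ[c>7](S) ⋈[c=b] R))))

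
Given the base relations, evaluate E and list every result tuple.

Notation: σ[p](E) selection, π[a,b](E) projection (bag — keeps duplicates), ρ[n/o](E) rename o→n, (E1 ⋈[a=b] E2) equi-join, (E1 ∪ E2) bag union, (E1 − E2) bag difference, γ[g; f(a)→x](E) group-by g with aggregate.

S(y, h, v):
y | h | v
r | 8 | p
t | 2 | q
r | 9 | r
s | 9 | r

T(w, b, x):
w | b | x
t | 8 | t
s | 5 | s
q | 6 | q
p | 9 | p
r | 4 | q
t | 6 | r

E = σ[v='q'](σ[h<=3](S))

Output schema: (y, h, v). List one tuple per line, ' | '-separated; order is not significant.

Per-node cardinality:
  S → 4
  σ[h<=3](S) → 1
  σ[v='q'](σ[h<=3](S)) → 1

== RESULT ==
y | h | v
t | 2 | q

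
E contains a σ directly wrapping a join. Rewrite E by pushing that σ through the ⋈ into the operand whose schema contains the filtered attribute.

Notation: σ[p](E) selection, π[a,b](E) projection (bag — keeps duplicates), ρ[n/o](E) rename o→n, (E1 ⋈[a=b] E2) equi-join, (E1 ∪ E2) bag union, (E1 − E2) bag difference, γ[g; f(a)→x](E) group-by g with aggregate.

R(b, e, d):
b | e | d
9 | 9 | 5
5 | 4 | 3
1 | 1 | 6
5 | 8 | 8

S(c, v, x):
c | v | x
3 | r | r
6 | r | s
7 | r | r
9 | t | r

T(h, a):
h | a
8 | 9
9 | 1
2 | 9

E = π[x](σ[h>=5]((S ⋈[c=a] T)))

σ filters on h, owned by the right side.
E' = π[x]((S ⋈[c=a] σ[h>=5](T)))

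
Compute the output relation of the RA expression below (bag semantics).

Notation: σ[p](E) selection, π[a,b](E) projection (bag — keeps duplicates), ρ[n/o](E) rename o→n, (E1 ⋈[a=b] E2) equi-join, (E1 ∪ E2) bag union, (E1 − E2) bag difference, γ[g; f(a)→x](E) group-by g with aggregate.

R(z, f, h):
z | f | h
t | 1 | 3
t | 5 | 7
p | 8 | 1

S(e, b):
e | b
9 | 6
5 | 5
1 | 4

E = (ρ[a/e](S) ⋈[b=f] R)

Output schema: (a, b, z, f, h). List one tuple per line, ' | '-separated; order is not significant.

Row counts bottom-up:
  S → 3
  ρ[a/e](S) → 3
  R → 3
  (ρ[a/e](S) ⋈[b=f] R) → 1

== RESULT ==
a | b | z | f | h
5 | 5 | t | 5 | 7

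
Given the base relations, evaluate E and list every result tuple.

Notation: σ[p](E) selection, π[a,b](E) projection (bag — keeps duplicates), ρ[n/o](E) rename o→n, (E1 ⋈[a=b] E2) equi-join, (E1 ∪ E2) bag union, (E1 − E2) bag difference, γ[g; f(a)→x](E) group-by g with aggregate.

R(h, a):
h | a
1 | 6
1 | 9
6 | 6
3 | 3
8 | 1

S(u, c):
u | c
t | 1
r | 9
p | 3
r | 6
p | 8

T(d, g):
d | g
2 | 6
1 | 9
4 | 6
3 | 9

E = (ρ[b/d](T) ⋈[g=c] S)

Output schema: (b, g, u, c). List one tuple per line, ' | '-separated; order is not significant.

Subexpression sizes:
  T → 4
  ρ[b/d](T) → 4
  S → 5
  (ρ[b/d](T) ⋈[g=c] S) → 4

== RESULT ==
b | g | u | c
1 | 9 | r | 9
2 | 6 | r | 6
3 | 9 | r | 9
4 | 6 | r | 6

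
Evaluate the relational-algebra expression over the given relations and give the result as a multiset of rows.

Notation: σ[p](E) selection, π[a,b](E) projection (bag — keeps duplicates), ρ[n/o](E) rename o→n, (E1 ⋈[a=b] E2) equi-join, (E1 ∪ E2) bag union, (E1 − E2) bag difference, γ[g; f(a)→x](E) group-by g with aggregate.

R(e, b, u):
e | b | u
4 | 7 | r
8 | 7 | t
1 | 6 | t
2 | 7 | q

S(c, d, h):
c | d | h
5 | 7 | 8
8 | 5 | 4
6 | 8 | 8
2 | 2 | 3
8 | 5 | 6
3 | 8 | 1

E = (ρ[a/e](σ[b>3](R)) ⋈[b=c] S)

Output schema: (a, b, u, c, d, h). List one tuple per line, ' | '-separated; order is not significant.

Subexpression sizes:
  R → 4
  σ[b>3](R) → 4
  ρ[a/e](σ[b>3](R)) → 4
  S → 6
  (ρ[a/e](σ[b>3](R)) ⋈[b=c] S) → 1

== RESULT ==
a | b | u | c | d | h
1 | 6 | t | 6 | 8 | 8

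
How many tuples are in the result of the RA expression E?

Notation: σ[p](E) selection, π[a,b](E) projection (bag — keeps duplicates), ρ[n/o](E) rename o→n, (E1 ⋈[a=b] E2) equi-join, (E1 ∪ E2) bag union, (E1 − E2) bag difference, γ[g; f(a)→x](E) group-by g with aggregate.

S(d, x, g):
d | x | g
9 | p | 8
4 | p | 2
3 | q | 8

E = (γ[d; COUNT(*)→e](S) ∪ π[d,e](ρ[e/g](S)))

Subexpression sizes:
  S → 3
  γ[d; COUNT(*)→e](S) → 3
  S → 3
  ρ[e/g](S) → 3
  π[d,e](ρ[e/g](S)) → 3
  (γ[d; COUNT(*)→e](S) ∪ π[d,e](ρ[e/g](S))) → 6

|E| = 6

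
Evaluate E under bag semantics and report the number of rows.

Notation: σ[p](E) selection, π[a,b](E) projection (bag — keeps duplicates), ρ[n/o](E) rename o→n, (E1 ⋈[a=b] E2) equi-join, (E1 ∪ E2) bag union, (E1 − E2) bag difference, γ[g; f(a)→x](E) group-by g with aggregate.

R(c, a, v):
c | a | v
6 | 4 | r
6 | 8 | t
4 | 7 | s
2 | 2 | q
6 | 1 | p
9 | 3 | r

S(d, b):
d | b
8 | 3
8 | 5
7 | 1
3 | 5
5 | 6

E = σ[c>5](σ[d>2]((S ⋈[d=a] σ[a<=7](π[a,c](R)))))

Subexpression sizes:
  S → 5
  R → 6
  π[a,c](R) → 6
  σ[a<=7](π[a,c](R)) → 5
  (S ⋈[d=a] σ[a<=7](π[a,c](R))) → 2
  σ[d>2]((S ⋈[d=a] σ[a<=7](π[a,c](R)))) → 2
  σ[c>5](σ[d>2]((S ⋈[d=a] σ[a<=7](π[a,c](R))))) → 1

|E| = 1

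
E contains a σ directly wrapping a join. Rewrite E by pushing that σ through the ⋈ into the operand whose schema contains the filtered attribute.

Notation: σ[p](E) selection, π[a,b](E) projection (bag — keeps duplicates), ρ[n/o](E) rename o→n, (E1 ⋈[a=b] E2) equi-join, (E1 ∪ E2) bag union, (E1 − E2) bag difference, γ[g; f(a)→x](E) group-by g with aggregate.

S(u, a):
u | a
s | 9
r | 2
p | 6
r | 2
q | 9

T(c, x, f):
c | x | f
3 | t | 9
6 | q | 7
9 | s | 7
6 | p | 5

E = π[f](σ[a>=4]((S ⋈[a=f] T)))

σ filters on a, owned by the left side.
E' = π[f]((σ[a>=4](S) ⋈[a=f] T))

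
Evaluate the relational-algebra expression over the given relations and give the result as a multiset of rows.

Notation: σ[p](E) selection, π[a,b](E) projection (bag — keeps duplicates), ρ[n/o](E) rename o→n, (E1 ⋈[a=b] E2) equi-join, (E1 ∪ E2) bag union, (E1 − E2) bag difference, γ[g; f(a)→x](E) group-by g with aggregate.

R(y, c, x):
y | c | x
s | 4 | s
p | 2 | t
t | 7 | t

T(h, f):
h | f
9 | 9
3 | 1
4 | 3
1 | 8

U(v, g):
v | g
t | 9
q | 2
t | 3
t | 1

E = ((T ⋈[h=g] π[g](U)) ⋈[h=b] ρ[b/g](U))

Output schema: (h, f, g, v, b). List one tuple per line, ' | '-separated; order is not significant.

Subexpression sizes:
  T → 4
  U → 4
  π[g](U) → 4
  (T ⋈[h=g] π[g](U)) → 3
  U → 4
  ρ[b/g](U) → 4
  ((T ⋈[h=g] π[g](U)) ⋈[h=b] ρ[b/g](U)) → 3

== RESULT ==
h | f | g | v | b
1 | 8 | 1 | t | 1
3 | 1 | 3 | t | 3
9 | 9 | 9 | t | 9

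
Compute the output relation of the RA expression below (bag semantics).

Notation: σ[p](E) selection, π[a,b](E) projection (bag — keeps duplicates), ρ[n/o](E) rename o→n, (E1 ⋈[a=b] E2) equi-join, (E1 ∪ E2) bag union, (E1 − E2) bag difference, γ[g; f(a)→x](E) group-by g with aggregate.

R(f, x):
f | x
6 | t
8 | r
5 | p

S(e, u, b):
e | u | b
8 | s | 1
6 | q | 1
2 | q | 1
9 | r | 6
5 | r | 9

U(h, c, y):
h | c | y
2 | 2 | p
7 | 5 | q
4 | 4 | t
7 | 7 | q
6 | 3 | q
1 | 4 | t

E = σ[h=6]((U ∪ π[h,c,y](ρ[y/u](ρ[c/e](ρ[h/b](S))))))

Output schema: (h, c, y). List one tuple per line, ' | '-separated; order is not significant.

Subexpression sizes:
  U → 6
  S → 5
  ρ[h/b](S) → 5
  ρ[c/e](ρ[h/b](S)) → 5
  ρ[y/u](ρ[c/e](ρ[h/b](S))) → 5
  π[h,c,y](ρ[y/u](ρ[c/e](ρ[h/b](S)))) → 5
  (U ∪ π[h,c,y](ρ[y/u](ρ[c/e](ρ[h/b](S))))) → 11
  σ[h=6]((U ∪ π[h,c,y](ρ[y/u](ρ[c/e](ρ[h/b](S)))))) → 2

== RESULT ==
h | c | y
6 | 3 | q
6 | 9 | r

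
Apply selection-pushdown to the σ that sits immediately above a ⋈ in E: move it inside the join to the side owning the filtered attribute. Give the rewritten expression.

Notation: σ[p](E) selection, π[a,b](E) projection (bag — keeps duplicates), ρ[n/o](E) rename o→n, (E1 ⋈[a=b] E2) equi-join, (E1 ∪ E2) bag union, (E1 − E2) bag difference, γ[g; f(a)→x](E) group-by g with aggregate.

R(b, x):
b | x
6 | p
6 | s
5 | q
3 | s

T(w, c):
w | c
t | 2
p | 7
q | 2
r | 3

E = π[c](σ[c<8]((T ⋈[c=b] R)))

σ filters on c, owned by the left side.
E' = π[c]((σ[c<8](T) ⋈[c=b] R))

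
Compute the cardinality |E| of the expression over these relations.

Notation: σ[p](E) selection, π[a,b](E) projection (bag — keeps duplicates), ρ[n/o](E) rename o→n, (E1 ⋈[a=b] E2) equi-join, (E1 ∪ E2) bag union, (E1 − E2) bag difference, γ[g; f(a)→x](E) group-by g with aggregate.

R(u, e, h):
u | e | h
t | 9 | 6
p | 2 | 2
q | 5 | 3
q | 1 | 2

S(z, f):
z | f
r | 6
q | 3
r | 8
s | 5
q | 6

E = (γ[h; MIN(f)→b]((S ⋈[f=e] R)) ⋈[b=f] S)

Subexpression sizes:
  S → 5
  R → 4
  (S ⋈[f=e] R) → 1
  γ[h; MIN(f)→b]((S ⋈[f=e] R)) → 1
  S → 5
  (γ[h; MIN(f)→b]((S ⋈[f=e] R)) ⋈[b=f] S) → 1

|E| = 1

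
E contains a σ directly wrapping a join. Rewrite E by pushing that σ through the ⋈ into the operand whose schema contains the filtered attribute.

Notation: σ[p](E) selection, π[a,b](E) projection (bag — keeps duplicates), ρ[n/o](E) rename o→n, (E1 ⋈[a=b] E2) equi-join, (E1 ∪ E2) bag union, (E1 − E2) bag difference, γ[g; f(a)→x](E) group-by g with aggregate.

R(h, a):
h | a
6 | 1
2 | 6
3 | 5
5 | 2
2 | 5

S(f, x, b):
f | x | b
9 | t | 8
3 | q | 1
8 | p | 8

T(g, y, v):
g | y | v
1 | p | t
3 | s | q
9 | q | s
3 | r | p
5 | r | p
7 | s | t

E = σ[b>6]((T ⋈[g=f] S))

σ filters on b, owned by the right side.
E' = (T ⋈[g=f] σ[b>6](S))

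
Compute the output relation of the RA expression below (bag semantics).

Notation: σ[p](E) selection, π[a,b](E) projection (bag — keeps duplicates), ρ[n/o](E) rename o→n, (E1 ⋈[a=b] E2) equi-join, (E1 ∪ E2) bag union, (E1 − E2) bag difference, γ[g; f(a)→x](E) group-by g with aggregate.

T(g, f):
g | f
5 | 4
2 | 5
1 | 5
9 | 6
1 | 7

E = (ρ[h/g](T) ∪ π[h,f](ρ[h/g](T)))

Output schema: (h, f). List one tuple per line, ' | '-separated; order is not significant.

Row counts bottom-up:
  T → 5
  ρ[h/g](T) → 5
  T → 5
  ρ[h/g](T) → 5
  π[h,f](ρ[h/g](T)) → 5
  (ρ[h/g](T) ∪ π[h,f](ρ[h/g](T))) → 10

== RESULT ==
h | f
1 | 5
1 | 5
1 | 7
1 | 7
2 | 5
2 | 5
5 | 4
5 | 4
9 | 6
9 | 6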